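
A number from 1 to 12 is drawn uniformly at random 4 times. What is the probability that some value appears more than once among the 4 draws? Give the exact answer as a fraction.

41/96

P(all 4 different) = 12/12 · 11/12 · ··· · 9/12 = 55/96.
P(at least two equal) = 1 − 55/96 = 41/96.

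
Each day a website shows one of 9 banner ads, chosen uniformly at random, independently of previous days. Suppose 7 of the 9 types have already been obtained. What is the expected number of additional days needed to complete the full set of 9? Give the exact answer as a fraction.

27/2

Starting from 7 distinct types, each trial gives a new one with probability (9−i)/9 when i types are held, so the wait for the next new type is 9/(9−i).
E = 9/2 + 9/1 = 27/2.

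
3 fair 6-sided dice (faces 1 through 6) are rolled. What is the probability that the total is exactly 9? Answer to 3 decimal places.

There are 6^3 = 216 equally likely outcomes.
The number of ordered 3-tuples from {1,…,6} summing to 9 is 25.
P(sum = 9) = 25/216 ≈ 0.116.

0.116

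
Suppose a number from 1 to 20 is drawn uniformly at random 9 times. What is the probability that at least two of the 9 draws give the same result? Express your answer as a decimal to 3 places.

P(all 9 different) = 20/20 · 19/20 · ··· · 12/20 ≈ 0.119.
P(at least two equal) = 1 − 0.119 = 0.881.

0.881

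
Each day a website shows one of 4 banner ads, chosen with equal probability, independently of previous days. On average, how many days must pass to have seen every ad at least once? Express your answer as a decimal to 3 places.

After i distinct types are collected, each trial gives a new one with probability (4−i)/4, so the expected wait for the next new type is 4/(4−i).
E = 4/4 + 4/3 + 4/2 + 4/1 = 25/3 ≈ 8.333.

8.333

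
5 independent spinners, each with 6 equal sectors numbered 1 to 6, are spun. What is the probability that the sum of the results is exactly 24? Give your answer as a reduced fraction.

There are 6^5 = 7776 equally likely outcomes.
The number of ordered 5-tuples from {1,…,6} summing to 24 is 205.
P(sum = 24) = 205/7776.

205/7776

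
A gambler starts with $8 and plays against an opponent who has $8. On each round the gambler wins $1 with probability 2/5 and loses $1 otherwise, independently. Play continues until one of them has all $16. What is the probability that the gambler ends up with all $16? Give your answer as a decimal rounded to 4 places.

0.0376

Let r = q/p = (3/5)/(2/5) = 3/2. The recurrence P(i) = p·P(i+1) + q·P(i−1) with P(0)=0, P(16)=1 gives P(i) = (1 − r^i)/(1 − r^16).
P(8) = (1 − (3/2)^8) / (1 − (3/2)^16) = 256/6817 ≈ 0.0376.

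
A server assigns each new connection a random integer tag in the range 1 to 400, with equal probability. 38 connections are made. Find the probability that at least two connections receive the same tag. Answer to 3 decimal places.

0.837

It's easier to compute the probability that all 38 are distinct.
P(all distinct) = 400/400 · 399/400 · ··· · 363/400 ≈ 0.163.
So the probability of at least one match is 1 − 0.163 = 0.837.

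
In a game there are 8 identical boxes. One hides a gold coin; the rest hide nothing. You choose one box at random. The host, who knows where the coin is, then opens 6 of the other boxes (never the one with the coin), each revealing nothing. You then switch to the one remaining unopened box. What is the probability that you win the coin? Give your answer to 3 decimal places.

Your original box holds the coin with probability 1/8, so the other 7 collectively hold it with probability 7/8.
The host can always find 6 empty boxes to open, so the reveals don't change that 7/8; it is now spread over the 1 remaining unopened box.
P(win by switching) = (7/8) · (1/1) = 7/8 ≈ 0.875.

0.875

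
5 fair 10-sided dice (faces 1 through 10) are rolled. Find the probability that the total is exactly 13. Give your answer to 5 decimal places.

There are 10^5 = 100000 equally likely outcomes.
The number of ordered 5-tuples from {1,…,10} summing to 13 is 495.
P(sum = 13) = 495/100000 = 99/20000 ≈ 0.00495.

0.00495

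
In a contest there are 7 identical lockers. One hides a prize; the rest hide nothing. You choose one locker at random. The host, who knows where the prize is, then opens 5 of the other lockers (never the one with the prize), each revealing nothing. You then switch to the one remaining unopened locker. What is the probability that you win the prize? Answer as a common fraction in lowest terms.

6/7

Your original locker holds the prize with probability 1/7, so the other 6 collectively hold it with probability 6/7.
The host can always find 5 empty lockers to open, so the reveals don't change that 6/7; it is now spread over the 1 remaining unopened locker.
P(win by switching) = (6/7) · (1/1) = 6/7.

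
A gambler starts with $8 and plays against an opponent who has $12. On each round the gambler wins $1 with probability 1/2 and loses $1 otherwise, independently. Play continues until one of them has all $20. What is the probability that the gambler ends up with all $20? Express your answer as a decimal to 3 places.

0.400

With a fair step, P(i) = ½P(i−1) + ½P(i+1) with P(0)=0, P(20)=1 has the linear solution P(i) = i/20.
P(8) = 8/20 = 2/5 ≈ 0.400.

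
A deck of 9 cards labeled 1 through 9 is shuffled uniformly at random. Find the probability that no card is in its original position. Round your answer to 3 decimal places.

This is the derangement probability: permutations of 9 with no fixed point.
D(9) = 9! · (1 − 1/1! + 1/2! − ··· + (−1)^9/9!) = 133496.
P = 133496/362880 = 16687/45360 ≈ 0.368.

0.368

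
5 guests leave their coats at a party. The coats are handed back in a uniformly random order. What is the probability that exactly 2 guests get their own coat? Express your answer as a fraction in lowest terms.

1/6

Choose which 2 of the 5 are fixed: C(5,2) = 10 ways.
The remaining 3 must have no fixed point: D(3) = 2.
P = 10·2/120 = 1/6.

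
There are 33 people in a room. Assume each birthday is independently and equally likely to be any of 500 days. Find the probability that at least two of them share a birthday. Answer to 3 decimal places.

0.660

It's easier to compute the probability that all 33 are distinct.
P(all distinct) = 500/500 · 499/500 · ··· · 468/500 ≈ 0.340.
So the probability of at least one match is 1 − 0.340 = 0.660.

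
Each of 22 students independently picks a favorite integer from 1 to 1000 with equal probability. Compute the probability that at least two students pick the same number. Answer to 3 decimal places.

0.208

It's easier to compute the probability that all 22 are distinct.
P(all distinct) = 1000/1000 · 999/1000 · ··· · 979/1000 ≈ 0.792.
So the probability of at least one match is 1 − 0.792 = 0.208.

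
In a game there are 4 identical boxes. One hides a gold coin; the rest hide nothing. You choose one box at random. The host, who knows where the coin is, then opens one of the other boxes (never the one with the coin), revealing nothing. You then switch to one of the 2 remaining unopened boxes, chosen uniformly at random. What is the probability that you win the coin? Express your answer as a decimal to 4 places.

0.3750

Your original box holds the coin with probability 1/4, so the other 3 collectively hold it with probability 3/4.
The host can always find an empty box to open, so this doesn't change that 3/4; it is now spread over the 2 remaining unopened boxes.
P(win by switching) = (3/4) · (1/2) = 3/8 ≈ 0.3750.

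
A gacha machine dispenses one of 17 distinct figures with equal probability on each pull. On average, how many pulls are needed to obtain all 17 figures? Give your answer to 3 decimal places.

58.472

After i distinct types are collected, each trial gives a new one with probability (17−i)/17, so the expected wait for the next new type is 17/(17−i).
E = 17/17 + 17/16 + 17/15 + 17/14 + 17/13 + 17/12 + 17/11 + 17/10 + 17/9 + 17/8 + 17/7 + 17/6 + 17/5 + 17/4 + 17/3 + 17/2 + 17/1 = 42142223/720720 ≈ 58.472.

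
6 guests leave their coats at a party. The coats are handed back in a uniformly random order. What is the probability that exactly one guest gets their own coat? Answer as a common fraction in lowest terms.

Choose which one is fixed: C(6,1) = 6 ways.
The remaining 5 must have no fixed point: D(5) = 44.
P = 6·44/720 = 11/30.

11/30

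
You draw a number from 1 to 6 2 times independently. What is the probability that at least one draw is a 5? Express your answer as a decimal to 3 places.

P(no draw is a 5) = (5/6)^2 ≈ 0.694.
P(at least one) = 1 − 0.694 = 0.306.

0.306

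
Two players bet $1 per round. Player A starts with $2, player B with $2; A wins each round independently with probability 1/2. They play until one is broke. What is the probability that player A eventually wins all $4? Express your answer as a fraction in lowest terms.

1/2

With a fair step, P(i) = ½P(i−1) + ½P(i+1) with P(0)=0, P(4)=1 has the linear solution P(i) = i/4.
P(2) = 2/4 = 1/2.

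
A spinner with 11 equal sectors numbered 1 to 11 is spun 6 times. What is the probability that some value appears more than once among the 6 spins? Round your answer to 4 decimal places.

P(all 6 different) = 11/11 · 10/11 · ··· · 6/11 ≈ 0.1878.
P(at least two equal) = 1 − 0.1878 = 0.8122.

0.8122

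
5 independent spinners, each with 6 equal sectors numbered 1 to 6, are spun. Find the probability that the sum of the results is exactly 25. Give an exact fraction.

There are 6^5 = 7776 equally likely outcomes.
The number of ordered 5-tuples from {1,…,6} summing to 25 is 126.
P(sum = 25) = 126/7776 = 7/432.

7/432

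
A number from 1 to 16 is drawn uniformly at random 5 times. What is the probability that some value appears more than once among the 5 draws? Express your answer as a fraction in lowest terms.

P(all 5 different) = 16/16 · 15/16 · ··· · 12/16 = 4095/8192.
P(at least two equal) = 1 − 4095/8192 = 4097/8192.

4097/8192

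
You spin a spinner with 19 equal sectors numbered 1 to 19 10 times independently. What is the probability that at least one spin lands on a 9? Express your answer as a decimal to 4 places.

P(no spin lands on a 9) = (18/19)^10 ≈ 0.5824.
P(at least one) = 1 − 0.5824 = 0.4176.

0.4176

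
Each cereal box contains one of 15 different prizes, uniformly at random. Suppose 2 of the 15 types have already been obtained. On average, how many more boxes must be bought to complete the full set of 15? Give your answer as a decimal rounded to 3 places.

47.702

Starting from 2 distinct types, each trial gives a new one with probability (15−i)/15 when i types are held, so the wait for the next new type is 15/(15−i).
E = 15/13 + 15/12 + 15/11 + 15/10 + 15/9 + 15/8 + 15/7 + 15/6 + 15/5 + 15/4 + 15/3 + 15/2 + 15/1 = 1145993/24024 ≈ 47.702.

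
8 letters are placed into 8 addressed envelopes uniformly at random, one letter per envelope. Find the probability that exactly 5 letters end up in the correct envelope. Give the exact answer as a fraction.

Choose which 5 of the 8 are fixed: C(8,5) = 56 ways.
The remaining 3 must have no fixed point: D(3) = 2.
P = 56·2/40320 = 1/360.

1/360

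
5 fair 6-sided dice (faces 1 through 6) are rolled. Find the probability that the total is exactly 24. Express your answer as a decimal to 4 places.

0.0264

There are 6^5 = 7776 equally likely outcomes.
The number of ordered 5-tuples from {1,…,6} summing to 24 is 205.
P(sum = 24) = 205/7776 ≈ 0.0264.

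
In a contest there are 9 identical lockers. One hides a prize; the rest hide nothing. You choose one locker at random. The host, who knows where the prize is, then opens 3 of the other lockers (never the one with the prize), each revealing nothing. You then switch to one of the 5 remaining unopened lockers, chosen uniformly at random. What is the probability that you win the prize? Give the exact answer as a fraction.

8/45

Your original locker holds the prize with probability 1/9, so the other 8 collectively hold it with probability 8/9.
The host can always find 3 empty lockers to open, so the reveals don't change that 8/9; it is now spread over the 5 remaining unopened lockers.
P(win by switching) = (8/9) · (1/5) = 8/45.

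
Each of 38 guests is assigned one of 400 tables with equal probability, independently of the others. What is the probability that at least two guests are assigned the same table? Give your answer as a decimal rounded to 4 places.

0.8372

It's easier to compute the probability that all 38 are distinct.
P(all distinct) = 400/400 · 399/400 · ··· · 363/400 ≈ 0.1628.
So the probability of at least one match is 1 − 0.1628 = 0.8372.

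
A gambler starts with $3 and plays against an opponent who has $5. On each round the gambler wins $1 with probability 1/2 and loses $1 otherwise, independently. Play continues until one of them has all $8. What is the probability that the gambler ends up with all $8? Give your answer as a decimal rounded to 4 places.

0.3750

With a fair step, P(i) = ½P(i−1) + ½P(i+1) with P(0)=0, P(8)=1 has the linear solution P(i) = i/8.
P(3) = 3/8 ≈ 0.3750.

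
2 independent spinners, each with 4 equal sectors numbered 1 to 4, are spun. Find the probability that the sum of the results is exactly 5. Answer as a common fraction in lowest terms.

There are 4^2 = 16 equally likely outcomes.
The number of ordered 2-tuples from {1,…,4} summing to 5 is 4.
P(sum = 5) = 4/16 = 1/4.

1/4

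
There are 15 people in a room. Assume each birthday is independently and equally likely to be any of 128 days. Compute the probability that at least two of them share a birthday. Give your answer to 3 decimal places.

0.574

It's easier to compute the probability that all 15 are distinct.
P(all distinct) = 128/128 · 127/128 · ··· · 114/128 ≈ 0.426.
So the probability of at least one match is 1 − 0.426 = 0.574.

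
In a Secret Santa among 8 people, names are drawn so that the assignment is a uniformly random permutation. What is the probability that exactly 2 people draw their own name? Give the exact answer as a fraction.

Choose which 2 of the 8 are fixed: C(8,2) = 28 ways.
The remaining 6 must have no fixed point: D(6) = 265.
P = 28·265/40320 = 53/288.

53/288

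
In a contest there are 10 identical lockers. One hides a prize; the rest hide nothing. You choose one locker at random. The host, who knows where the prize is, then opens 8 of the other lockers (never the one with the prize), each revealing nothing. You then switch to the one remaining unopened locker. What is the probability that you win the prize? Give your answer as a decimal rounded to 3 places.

Your original locker holds the prize with probability 1/10, so the other 9 collectively hold it with probability 9/10.
The host can always find 8 empty lockers to open, so the reveals don't change that 9/10; it is now spread over the 1 remaining unopened locker.
P(win by switching) = (9/10) · (1/1) = 9/10 ≈ 0.900.

0.900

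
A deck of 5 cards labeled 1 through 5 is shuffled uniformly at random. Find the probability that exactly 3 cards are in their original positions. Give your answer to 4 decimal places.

Choose which 3 of the 5 are fixed: C(5,3) = 10 ways.
The remaining 2 must have no fixed point: D(2) = 1.
P = 10·1/120 = 1/12 ≈ 0.0833.

0.0833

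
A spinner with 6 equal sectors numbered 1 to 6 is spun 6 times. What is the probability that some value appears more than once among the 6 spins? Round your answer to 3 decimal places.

0.985

P(all 6 different) = 6/6 · 5/6 · ··· · 1/6 ≈ 0.015.
P(at least two equal) = 1 − 0.015 = 0.985.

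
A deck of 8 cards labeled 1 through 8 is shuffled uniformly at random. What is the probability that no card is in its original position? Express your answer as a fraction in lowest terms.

This is the derangement probability: permutations of 8 with no fixed point.
D(8) = 8! · (1 − 1/1! + 1/2! − ··· + (−1)^8/8!) = 14833.
P = 14833/40320 = 2119/5760.

2119/5760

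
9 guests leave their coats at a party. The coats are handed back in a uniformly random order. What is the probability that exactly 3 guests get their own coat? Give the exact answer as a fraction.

Choose which 3 of the 9 are fixed: C(9,3) = 84 ways.
The remaining 6 must have no fixed point: D(6) = 265.
P = 84·265/362880 = 53/864.

53/864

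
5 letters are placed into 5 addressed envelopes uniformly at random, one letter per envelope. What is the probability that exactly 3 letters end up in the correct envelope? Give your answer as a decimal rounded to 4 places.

0.0833

Choose which 3 of the 5 are fixed: C(5,3) = 10 ways.
The remaining 2 must have no fixed point: D(2) = 1.
P = 10·1/120 = 1/12 ≈ 0.0833.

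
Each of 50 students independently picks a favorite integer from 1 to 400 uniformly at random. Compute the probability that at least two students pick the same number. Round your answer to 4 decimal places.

0.9591

It's easier to compute the probability that all 50 are distinct.
P(all distinct) = 400/400 · 399/400 · ··· · 351/400 ≈ 0.0409.
So the probability of at least one match is 1 − 0.0409 = 0.9591.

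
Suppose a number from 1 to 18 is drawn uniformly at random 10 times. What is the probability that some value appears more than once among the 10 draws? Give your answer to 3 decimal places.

0.956

P(all 10 different) = 18/18 · 17/18 · ··· · 9/18 ≈ 0.044.
P(at least two equal) = 1 − 0.044 = 0.956.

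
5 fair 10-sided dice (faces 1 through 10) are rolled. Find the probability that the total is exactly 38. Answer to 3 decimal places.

0.017

There are 10^5 = 100000 equally likely outcomes.
The number of ordered 5-tuples from {1,…,10} summing to 38 is 1745.
P(sum = 38) = 1745/100000 = 349/20000 ≈ 0.017.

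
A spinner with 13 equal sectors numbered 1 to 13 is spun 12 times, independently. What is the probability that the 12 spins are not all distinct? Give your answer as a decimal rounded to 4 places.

P(all 12 different) = 13/13 · 12/13 · ··· · 2/13 ≈ 0.0003.
P(at least two equal) = 1 − 0.0003 = 0.9997.

0.9997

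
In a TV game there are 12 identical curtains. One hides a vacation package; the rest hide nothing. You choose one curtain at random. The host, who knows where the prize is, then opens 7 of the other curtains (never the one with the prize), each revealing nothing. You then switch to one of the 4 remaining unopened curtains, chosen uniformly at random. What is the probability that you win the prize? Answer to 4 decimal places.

0.2292

Your original curtain holds the prize with probability 1/12, so the other 11 collectively hold it with probability 11/12.
The host can always find 7 empty curtains to open, so the reveals don't change that 11/12; it is now spread over the 4 remaining unopened curtains.
P(win by switching) = (11/12) · (1/4) = 11/48 ≈ 0.2292.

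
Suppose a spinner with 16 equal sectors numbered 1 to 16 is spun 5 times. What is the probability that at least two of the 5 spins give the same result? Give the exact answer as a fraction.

P(all 5 different) = 16/16 · 15/16 · ··· · 12/16 = 4095/8192.
P(at least two equal) = 1 − 4095/8192 = 4097/8192.

4097/8192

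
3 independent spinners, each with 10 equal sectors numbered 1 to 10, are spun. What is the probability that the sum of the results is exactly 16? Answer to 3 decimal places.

There are 10^3 = 1000 equally likely outcomes.
The number of ordered 3-tuples from {1,…,10} summing to 16 is 75.
P(sum = 16) = 75/1000 = 3/40 ≈ 0.075.

0.075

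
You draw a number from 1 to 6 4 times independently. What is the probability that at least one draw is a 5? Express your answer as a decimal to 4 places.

P(no draw is a 5) = (5/6)^4 ≈ 0.4823.
P(at least one) = 1 − 0.4823 = 0.5177.

0.5177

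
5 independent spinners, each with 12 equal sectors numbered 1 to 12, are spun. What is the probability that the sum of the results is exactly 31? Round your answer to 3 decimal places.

0.049

There are 12^5 = 248832 equally likely outcomes.
The number of ordered 5-tuples from {1,…,12} summing to 31 is 12255.
P(sum = 31) = 12255/248832 = 4085/82944 ≈ 0.049.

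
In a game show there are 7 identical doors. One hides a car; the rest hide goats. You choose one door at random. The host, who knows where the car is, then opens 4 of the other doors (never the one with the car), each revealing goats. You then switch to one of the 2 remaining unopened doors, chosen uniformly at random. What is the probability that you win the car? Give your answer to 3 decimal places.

0.429

Your original door holds the car with probability 1/7, so the other 6 collectively hold it with probability 6/7.
The host can always find 4 empty doors to open, so the reveals don't change that 6/7; it is now spread over the 2 remaining unopened doors.
P(win by switching) = (6/7) · (1/2) = 3/7 ≈ 0.429.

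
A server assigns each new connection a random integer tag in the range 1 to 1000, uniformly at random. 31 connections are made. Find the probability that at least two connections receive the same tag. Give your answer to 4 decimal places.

It's easier to compute the probability that all 31 are distinct.
P(all distinct) = 1000/1000 · 999/1000 · ··· · 970/1000 ≈ 0.6251.
So the probability of at least one match is 1 − 0.6251 = 0.3749.

0.3749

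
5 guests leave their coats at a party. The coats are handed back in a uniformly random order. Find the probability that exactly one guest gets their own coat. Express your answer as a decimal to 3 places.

Choose which one is fixed: C(5,1) = 5 ways.
The remaining 4 must have no fixed point: D(4) = 9.
P = 5·9/120 = 3/8 ≈ 0.375.

0.375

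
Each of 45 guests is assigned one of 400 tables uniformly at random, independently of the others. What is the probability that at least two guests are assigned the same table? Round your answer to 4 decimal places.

It's easier to compute the probability that all 45 are distinct.
P(all distinct) = 400/400 · 399/400 · ··· · 356/400 ≈ 0.0764.
So the probability of at least one match is 1 − 0.0764 = 0.9236.

0.9236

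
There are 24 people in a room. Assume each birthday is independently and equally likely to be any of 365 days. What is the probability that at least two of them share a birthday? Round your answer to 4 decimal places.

It's easier to compute the probability that all 24 are distinct.
P(all distinct) = 365/365 · 364/365 · ··· · 342/365 ≈ 0.4617.
So the probability of at least one match is 1 − 0.4617 = 0.5383.

0.5383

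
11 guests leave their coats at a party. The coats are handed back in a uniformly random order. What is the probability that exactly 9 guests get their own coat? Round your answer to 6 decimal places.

Choose which 9 of the 11 are fixed: C(11,9) = 55 ways.
The remaining 2 must have no fixed point: D(2) = 1.
P = 55·1/39916800 = 1/725760 ≈ 0.000001.

0.000001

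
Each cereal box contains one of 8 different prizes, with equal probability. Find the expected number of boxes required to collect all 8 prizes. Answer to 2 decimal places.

21.74

After i distinct types are collected, each trial gives a new one with probability (8−i)/8, so the expected wait for the next new type is 8/(8−i).
E = 8/8 + 8/7 + 8/6 + 8/5 + 8/4 + 8/3 + 8/2 + 8/1 = 761/35 ≈ 21.74.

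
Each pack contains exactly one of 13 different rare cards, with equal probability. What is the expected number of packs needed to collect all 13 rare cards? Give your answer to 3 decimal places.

After i distinct types are collected, each trial gives a new one with probability (13−i)/13, so the expected wait for the next new type is 13/(13−i).
E = 13/13 + 13/12 + 13/11 + 13/10 + 13/9 + 13/8 + 13/7 + 13/6 + 13/5 + 13/4 + 13/3 + 13/2 + 13/1 = 1145993/27720 ≈ 41.342.

41.342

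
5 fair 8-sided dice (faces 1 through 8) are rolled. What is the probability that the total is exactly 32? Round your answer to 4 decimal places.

There are 8^5 = 32768 equally likely outcomes.
The number of ordered 5-tuples from {1,…,8} summing to 32 is 490.
P(sum = 32) = 490/32768 = 245/16384 ≈ 0.0150.

0.0150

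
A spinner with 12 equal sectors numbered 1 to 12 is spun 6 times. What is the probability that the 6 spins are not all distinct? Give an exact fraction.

1343/1728

P(all 6 different) = 12/12 · 11/12 · ··· · 7/12 = 385/1728.
P(at least two equal) = 1 − 385/1728 = 1343/1728.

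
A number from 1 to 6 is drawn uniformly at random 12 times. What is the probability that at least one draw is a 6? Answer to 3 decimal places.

P(no draw is a 6) = (5/6)^12 ≈ 0.112.
P(at least one) = 1 − 0.112 = 0.888.

0.888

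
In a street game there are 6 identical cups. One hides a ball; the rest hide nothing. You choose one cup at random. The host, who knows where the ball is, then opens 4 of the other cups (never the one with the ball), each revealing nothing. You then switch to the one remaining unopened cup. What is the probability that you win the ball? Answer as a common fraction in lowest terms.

5/6

Your original cup holds the ball with probability 1/6, so the other 5 collectively hold it with probability 5/6.
The host can always find 4 empty cups to open, so the reveals don't change that 5/6; it is now spread over the 1 remaining unopened cup.
P(win by switching) = (5/6) · (1/1) = 5/6.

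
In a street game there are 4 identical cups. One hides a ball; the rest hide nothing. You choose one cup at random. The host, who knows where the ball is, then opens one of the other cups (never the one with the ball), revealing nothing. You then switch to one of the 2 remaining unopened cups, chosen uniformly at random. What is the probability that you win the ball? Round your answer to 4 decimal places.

Your original cup holds the ball with probability 1/4, so the other 3 collectively hold it with probability 3/4.
The host can always find an empty cup to open, so this doesn't change that 3/4; it is now spread over the 2 remaining unopened cups.
P(win by switching) = (3/4) · (1/2) = 3/8 ≈ 0.3750.

0.3750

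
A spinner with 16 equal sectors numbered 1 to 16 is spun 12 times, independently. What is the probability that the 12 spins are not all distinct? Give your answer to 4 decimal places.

0.9969

P(all 12 different) = 16/16 · 15/16 · ··· · 5/16 ≈ 0.0031.
P(at least two equal) = 1 − 0.0031 = 0.9969.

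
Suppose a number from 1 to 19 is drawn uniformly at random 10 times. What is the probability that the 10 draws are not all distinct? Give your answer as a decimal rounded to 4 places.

0.9453

P(all 10 different) = 19/19 · 18/19 · ··· · 10/19 ≈ 0.0547.
P(at least two equal) = 1 − 0.0547 = 0.9453.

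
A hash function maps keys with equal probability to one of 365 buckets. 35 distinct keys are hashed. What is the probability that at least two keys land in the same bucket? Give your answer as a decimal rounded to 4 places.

It's easier to compute the probability that all 35 are distinct.
P(all distinct) = 365/365 · 364/365 · ··· · 331/365 ≈ 0.1856.
So the probability of at least one match is 1 − 0.1856 = 0.8144.

0.8144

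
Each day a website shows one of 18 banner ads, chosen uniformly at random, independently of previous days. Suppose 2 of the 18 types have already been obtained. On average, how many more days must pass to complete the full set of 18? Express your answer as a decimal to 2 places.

60.85

Starting from 2 distinct types, each trial gives a new one with probability (18−i)/18 when i types are held, so the wait for the next new type is 18/(18−i).
E = 18/16 + 18/15 + 18/14 + 18/13 + 18/12 + 18/11 + 18/10 + 18/9 + 18/8 + 18/7 + 18/6 + 18/5 + 18/4 + 18/3 + 18/2 + 18/1 = 2436559/40040 ≈ 60.85.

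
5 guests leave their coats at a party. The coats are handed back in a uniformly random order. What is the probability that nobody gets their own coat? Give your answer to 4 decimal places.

This is the derangement probability: permutations of 5 with no fixed point.
D(5) = 5! · (1 − 1/1! + 1/2! − ··· + (−1)^5/5!) = 44.
P = 44/120 = 11/30 ≈ 0.3667.

0.3667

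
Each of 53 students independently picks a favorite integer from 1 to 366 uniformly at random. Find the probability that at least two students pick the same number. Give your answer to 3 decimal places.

It's easier to compute the probability that all 53 are distinct.
P(all distinct) = 366/366 · 365/366 · ··· · 314/366 ≈ 0.019.
So the probability of at least one match is 1 − 0.019 = 0.981.

0.981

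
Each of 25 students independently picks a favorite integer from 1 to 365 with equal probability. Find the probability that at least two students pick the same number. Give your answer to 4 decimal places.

It's easier to compute the probability that all 25 are distinct.
P(all distinct) = 365/365 · 364/365 · ··· · 341/365 ≈ 0.4313.
So the probability of at least one match is 1 − 0.4313 = 0.5687.

0.5687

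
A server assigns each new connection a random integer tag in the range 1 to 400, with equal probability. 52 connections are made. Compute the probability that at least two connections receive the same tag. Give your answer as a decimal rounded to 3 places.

0.969

It's easier to compute the probability that all 52 are distinct.
P(all distinct) = 400/400 · 399/400 · ··· · 349/400 ≈ 0.031.
So the probability of at least one match is 1 − 0.031 = 0.969.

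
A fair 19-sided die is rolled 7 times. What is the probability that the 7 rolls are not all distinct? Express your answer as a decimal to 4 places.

P(all 7 different) = 19/19 · 18/19 · ··· · 13/19 ≈ 0.2841.
P(at least two equal) = 1 − 0.2841 = 0.7159.

0.7159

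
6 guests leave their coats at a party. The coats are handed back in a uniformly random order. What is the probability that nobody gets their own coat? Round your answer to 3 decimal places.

0.368

This is the derangement probability: permutations of 6 with no fixed point.
D(6) = 6! · (1 − 1/1! + 1/2! − ··· + (−1)^6/6!) = 265.
P = 265/720 = 53/144 ≈ 0.368.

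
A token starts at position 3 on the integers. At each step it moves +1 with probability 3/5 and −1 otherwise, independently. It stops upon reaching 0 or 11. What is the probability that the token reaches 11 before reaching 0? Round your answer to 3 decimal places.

Let r = q/p = (2/5)/(3/5) = 2/3. The recurrence P(i) = p·P(i+1) + q·P(i−1) with P(0)=0, P(11)=1 gives P(i) = (1 − r^i)/(1 − r^11).
P(3) = (1 − (2/3)^3) / (1 − (2/3)^11) = 124659/175099 ≈ 0.712.

0.712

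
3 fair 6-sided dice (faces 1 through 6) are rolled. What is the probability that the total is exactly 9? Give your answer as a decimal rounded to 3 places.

There are 6^3 = 216 equally likely outcomes.
The number of ordered 3-tuples from {1,…,6} summing to 9 is 25.
P(sum = 9) = 25/216 ≈ 0.116.

0.116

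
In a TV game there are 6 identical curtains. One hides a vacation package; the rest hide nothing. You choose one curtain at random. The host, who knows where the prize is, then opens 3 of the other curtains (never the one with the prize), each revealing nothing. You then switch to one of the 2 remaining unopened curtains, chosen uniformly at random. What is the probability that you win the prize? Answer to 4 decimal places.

Your original curtain holds the prize with probability 1/6, so the other 5 collectively hold it with probability 5/6.
The host can always find 3 empty curtains to open, so the reveals don't change that 5/6; it is now spread over the 2 remaining unopened curtains.
P(win by switching) = (5/6) · (1/2) = 5/12 ≈ 0.4167.

0.4167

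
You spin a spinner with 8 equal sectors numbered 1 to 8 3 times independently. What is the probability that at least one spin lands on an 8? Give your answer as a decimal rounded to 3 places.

P(no spin lands on an 8) = (7/8)^3 ≈ 0.670.
P(at least one) = 1 − 0.670 = 0.330.

0.330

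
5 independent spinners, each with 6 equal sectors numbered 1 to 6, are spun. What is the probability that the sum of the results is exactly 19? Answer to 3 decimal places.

0.095

There are 6^5 = 7776 equally likely outcomes.
The number of ordered 5-tuples from {1,…,6} summing to 19 is 735.
P(sum = 19) = 735/7776 = 245/2592 ≈ 0.095.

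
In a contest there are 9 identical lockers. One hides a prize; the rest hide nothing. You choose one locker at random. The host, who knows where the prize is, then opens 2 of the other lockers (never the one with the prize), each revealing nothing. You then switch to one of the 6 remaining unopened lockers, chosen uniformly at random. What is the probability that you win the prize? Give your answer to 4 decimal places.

0.1481

Your original locker holds the prize with probability 1/9, so the other 8 collectively hold it with probability 8/9.
The host can always find 2 empty lockers to open, so the reveals don't change that 8/9; it is now spread over the 6 remaining unopened lockers.
P(win by switching) = (8/9) · (1/6) = 4/27 ≈ 0.1481.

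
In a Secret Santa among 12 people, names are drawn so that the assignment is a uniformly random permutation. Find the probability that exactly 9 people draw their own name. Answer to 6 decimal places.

Choose which 9 of the 12 are fixed: C(12,9) = 220 ways.
The remaining 3 must have no fixed point: D(3) = 2.
P = 220·2/479001600 = 1/1088640 ≈ 0.000001.

0.000001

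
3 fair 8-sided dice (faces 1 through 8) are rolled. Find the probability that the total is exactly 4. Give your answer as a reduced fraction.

There are 8^3 = 512 equally likely outcomes.
The number of ordered 3-tuples from {1,…,8} summing to 4 is 3.
P(sum = 4) = 3/512.

3/512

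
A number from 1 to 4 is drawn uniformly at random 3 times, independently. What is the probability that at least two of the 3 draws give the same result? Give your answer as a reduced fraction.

5/8

P(all 3 different) = 4/4 · 3/4 · ··· · 2/4 = 3/8.
P(at least two equal) = 1 − 3/8 = 5/8.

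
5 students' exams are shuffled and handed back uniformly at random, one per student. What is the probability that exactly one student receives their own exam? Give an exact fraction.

3/8

Choose which one is fixed: C(5,1) = 5 ways.
The remaining 4 must have no fixed point: D(4) = 9.
P = 5·9/120 = 3/8.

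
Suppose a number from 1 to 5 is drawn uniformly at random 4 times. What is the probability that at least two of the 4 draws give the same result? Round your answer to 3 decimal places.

P(all 4 different) = 5/5 · 4/5 · ··· · 2/5 ≈ 0.192.
P(at least two equal) = 1 − 0.192 = 0.808.

0.808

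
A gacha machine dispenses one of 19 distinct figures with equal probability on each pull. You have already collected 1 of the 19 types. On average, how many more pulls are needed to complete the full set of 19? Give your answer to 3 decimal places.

66.407

Starting from 1 distinct type, each trial gives a new one with probability (19−i)/19 when i types are held, so the wait for the next new type is 19/(19−i).
E = 19/18 + 19/17 + 19/16 + 19/15 + 19/14 + 19/13 + 19/12 + 19/11 + 19/10 + 19/9 + 19/8 + 19/7 + 19/6 + 19/5 + 19/4 + 19/3 + 19/2 + 19/1 = 271211719/4084080 ≈ 66.407.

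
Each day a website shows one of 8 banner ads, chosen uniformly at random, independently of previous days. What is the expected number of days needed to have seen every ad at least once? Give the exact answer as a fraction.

761/35

After i distinct types are collected, each trial gives a new one with probability (8−i)/8, so the expected wait for the next new type is 8/(8−i).
E = 8/8 + 8/7 + 8/6 + 8/5 + 8/4 + 8/3 + 8/2 + 8/1 = 761/35.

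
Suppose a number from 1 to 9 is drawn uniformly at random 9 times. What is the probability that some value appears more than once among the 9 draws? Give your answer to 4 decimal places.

0.9991

P(all 9 different) = 9/9 · 8/9 · ··· · 1/9 ≈ 0.0009.
P(at least two equal) = 1 − 0.0009 = 0.9991.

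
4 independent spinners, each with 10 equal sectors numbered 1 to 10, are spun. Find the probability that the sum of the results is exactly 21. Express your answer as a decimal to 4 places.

There are 10^4 = 10000 equally likely outcomes.
The number of ordered 4-tuples from {1,…,10} summing to 21 is 660.
P(sum = 21) = 660/10000 = 33/500 ≈ 0.0660.

0.0660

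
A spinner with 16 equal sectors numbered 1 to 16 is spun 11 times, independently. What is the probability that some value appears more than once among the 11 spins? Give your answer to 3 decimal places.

0.990

P(all 11 different) = 16/16 · 15/16 · ··· · 6/16 ≈ 0.010.
P(at least two equal) = 1 − 0.010 = 0.990.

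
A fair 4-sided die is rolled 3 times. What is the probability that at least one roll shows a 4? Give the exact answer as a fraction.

P(no roll shows a 4) = (3/4)^3 = 27/64.
P(at least one) = 1 − 27/64 = 37/64.

37/64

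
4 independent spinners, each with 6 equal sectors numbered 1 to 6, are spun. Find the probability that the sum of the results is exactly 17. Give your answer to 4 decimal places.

0.0802

There are 6^4 = 1296 equally likely outcomes.
The number of ordered 4-tuples from {1,…,6} summing to 17 is 104.
P(sum = 17) = 104/1296 = 13/162 ≈ 0.0802.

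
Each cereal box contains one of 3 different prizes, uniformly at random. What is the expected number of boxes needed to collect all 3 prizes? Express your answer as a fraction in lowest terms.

11/2

After i distinct types are collected, each trial gives a new one with probability (3−i)/3, so the expected wait for the next new type is 3/(3−i).
E = 3/3 + 3/2 + 3/1 = 11/2.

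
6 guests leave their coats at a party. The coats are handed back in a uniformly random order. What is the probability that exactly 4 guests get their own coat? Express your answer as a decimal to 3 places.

Choose which 4 of the 6 are fixed: C(6,4) = 15 ways.
The remaining 2 must have no fixed point: D(2) = 1.
P = 15·1/720 = 1/48 ≈ 0.021.

0.021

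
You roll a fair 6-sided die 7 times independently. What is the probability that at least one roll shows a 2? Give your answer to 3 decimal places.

P(no roll shows a 2) = (5/6)^7 ≈ 0.279.
P(at least one) = 1 − 0.279 = 0.721.

0.721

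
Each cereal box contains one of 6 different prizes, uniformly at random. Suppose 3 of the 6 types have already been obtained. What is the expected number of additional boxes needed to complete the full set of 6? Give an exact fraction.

11

Starting from 3 distinct types, each trial gives a new one with probability (6−i)/6 when i types are held, so the wait for the next new type is 6/(6−i).
E = 6/3 + 6/2 + 6/1 = 11.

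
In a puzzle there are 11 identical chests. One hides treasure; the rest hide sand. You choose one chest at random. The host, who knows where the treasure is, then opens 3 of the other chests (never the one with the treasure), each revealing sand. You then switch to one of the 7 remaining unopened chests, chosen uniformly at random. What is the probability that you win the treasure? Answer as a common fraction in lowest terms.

10/77

Your original chest holds the treasure with probability 1/11, so the other 10 collectively hold it with probability 10/11.
The host can always find 3 empty chests to open, so the reveals don't change that 10/11; it is now spread over the 7 remaining unopened chests.
P(win by switching) = (10/11) · (1/7) = 10/77.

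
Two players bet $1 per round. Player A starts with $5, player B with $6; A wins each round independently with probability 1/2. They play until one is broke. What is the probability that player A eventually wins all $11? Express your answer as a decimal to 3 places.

With a fair step, P(i) = ½P(i−1) + ½P(i+1) with P(0)=0, P(11)=1 has the linear solution P(i) = i/11.
P(5) = 5/11 ≈ 0.455.

0.455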